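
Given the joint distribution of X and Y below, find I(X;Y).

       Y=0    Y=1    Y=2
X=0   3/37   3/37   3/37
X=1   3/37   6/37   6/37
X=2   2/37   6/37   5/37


H(X) = 1.5544, H(Y) = 1.5363, H(X,Y) = 3.0700
I(X;Y) = H(X) + H(Y) - H(X,Y) = 0.0206 bits


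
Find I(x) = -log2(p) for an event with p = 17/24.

Information content I(x) = -log₂(p(x))
I = -log₂(17/24) = -log₂(0.7083)
I = 0.4975 bits


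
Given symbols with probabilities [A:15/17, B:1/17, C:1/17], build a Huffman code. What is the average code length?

Huffman tree construction:
Combine smallest probabilities repeatedly
Resulting codes:
  A: 1 (length 1)
  B: 00 (length 2)
  C: 01 (length 2)
Average length = Σ p(s) × length(s) = 1.1176 bits


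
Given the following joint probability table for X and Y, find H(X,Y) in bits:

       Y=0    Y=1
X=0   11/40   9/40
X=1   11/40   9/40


H(X,Y) = -Σ p(x,y) log₂ p(x,y)
  p(0,0)=11/40: -0.2750 × log₂(0.2750) = 0.5122
  p(0,1)=9/40: -0.2250 × log₂(0.2250) = 0.4842
  p(1,0)=11/40: -0.2750 × log₂(0.2750) = 0.5122
  p(1,1)=9/40: -0.2250 × log₂(0.2250) = 0.4842
H(X,Y) = 1.9928 bits


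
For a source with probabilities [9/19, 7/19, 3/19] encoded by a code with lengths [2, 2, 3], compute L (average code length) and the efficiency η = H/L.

Average length L = Σ p_i × l_i = 2.1579 bits
Entropy H = 1.4618 bits
Efficiency η = H/L × 100% = 67.74%


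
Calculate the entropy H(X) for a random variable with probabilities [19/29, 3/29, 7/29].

H(X) = -Σ p(x) log₂ p(x)
  -19/29 × log₂(19/29) = 0.3997
  -3/29 × log₂(3/29) = 0.3386
  -7/29 × log₂(7/29) = 0.4950
H(X) = 1.2333 bits


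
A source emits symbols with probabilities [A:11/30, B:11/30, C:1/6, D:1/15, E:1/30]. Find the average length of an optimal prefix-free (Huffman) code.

Huffman tree construction:
Combine smallest probabilities repeatedly
Resulting codes:
  A: 11 (length 2)
  B: 0 (length 1)
  C: 101 (length 3)
  D: 1001 (length 4)
  E: 1000 (length 4)
Average length = Σ p(s) × length(s) = 2.0000 bits


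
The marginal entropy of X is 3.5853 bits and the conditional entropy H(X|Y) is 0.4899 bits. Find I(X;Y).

I(X;Y) = H(X) - H(X|Y)
I(X;Y) = 3.5853 - 0.4899 = 3.0954 bits


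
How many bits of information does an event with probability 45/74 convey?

Information content I(x) = -log₂(p(x))
I = -log₂(45/74) = -log₂(0.6081)
I = 0.7176 bits


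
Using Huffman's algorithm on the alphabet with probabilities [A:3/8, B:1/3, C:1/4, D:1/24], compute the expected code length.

Huffman tree construction:
Combine smallest probabilities repeatedly
Resulting codes:
  A: 0 (length 1)
  B: 11 (length 2)
  C: 101 (length 3)
  D: 100 (length 3)
Average length = Σ p(s) × length(s) = 1.9167 bits


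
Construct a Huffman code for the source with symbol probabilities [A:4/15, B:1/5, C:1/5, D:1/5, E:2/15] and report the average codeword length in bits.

Huffman tree construction:
Combine smallest probabilities repeatedly
Resulting codes:
  A: 10 (length 2)
  B: 111 (length 3)
  C: 00 (length 2)
  D: 01 (length 2)
  E: 110 (length 3)
Average length = Σ p(s) × length(s) = 2.3333 bits


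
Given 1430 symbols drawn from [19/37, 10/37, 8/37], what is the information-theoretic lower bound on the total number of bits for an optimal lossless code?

Entropy H = 1.4816 bits/symbol
Minimum bits = H × n = 1.4816 × 1430
= 2118.71 bits


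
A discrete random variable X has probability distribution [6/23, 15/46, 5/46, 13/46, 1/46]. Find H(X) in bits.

H(X) = -Σ p(x) log₂ p(x)
  -6/23 × log₂(6/23) = 0.5057
  -15/46 × log₂(15/46) = 0.5272
  -5/46 × log₂(5/46) = 0.3480
  -13/46 × log₂(13/46) = 0.5152
  -1/46 × log₂(1/46) = 0.1201
H(X) = 2.0162 bits


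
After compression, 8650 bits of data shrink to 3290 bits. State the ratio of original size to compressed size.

Compression ratio = Original / Compressed
= 8650 / 3290 = 2.63:1


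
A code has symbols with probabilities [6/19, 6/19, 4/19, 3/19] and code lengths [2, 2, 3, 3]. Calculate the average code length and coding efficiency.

Average length L = Σ p_i × l_i = 2.3684 bits
Entropy H = 1.9440 bits
Efficiency η = H/L × 100% = 82.08%


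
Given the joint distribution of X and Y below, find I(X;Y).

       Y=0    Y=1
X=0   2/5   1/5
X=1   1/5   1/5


H(X) = 0.9710, H(Y) = 0.9710, H(X,Y) = 1.9219
I(X;Y) = H(X) + H(Y) - H(X,Y) = 0.0200 bits


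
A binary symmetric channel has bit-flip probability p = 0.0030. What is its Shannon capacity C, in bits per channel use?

For BSC with error probability p:
C = 1 - H(p) where H(p) is binary entropy
H(0.0030) = -0.0030 × log₂(0.0030) - 0.9970 × log₂(0.9970)
H(p) = 0.0295
C = 1 - 0.0295 = 0.9705 bits/use


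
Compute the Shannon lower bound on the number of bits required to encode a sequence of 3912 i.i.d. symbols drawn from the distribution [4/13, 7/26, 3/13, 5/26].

Entropy H = 1.9785 bits/symbol
Minimum bits = H × n = 1.9785 × 3912
= 7739.82 bits


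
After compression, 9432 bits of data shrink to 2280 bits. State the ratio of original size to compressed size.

Compression ratio = Original / Compressed
= 9432 / 2280 = 4.14:1


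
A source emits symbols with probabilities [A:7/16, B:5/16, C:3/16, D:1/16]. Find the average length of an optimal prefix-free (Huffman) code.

Huffman tree construction:
Combine smallest probabilities repeatedly
Resulting codes:
  A: 0 (length 1)
  B: 11 (length 2)
  C: 101 (length 3)
  D: 100 (length 3)
Average length = Σ p(s) × length(s) = 1.8125 bits


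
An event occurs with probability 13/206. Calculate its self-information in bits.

Information content I(x) = -log₂(p(x))
I = -log₂(13/206) = -log₂(0.0631)
I = 3.9861 bits


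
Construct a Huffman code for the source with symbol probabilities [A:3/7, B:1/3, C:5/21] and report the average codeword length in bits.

Huffman tree construction:
Combine smallest probabilities repeatedly
Resulting codes:
  A: 0 (length 1)
  B: 11 (length 2)
  C: 10 (length 2)
Average length = Σ p(s) × length(s) = 1.5714 bits


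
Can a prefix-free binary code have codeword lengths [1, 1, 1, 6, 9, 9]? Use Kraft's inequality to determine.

Kraft inequality: Σ 2^(-l_i) ≤ 1 for prefix-free code
Calculating: 2^(-1) + 2^(-1) + 2^(-1) + 2^(-6) + 2^(-9) + 2^(-9)
= 0.5 + 0.5 + 0.5 + 0.015625 + 0.001953125 + 0.001953125
= 1.5195
Since 1.5195 > 1, prefix-free code does not exist


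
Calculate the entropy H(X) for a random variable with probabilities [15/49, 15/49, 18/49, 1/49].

H(X) = -Σ p(x) log₂ p(x)
  -15/49 × log₂(15/49) = 0.5228
  -15/49 × log₂(15/49) = 0.5228
  -18/49 × log₂(18/49) = 0.5307
  -1/49 × log₂(1/49) = 0.1146
H(X) = 1.6909 bits


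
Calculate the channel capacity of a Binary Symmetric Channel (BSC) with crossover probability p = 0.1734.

For BSC with error probability p:
C = 1 - H(p) where H(p) is binary entropy
H(0.1734) = -0.1734 × log₂(0.1734) - 0.8266 × log₂(0.8266)
H(p) = 0.6654
C = 1 - 0.6654 = 0.3346 bits/use


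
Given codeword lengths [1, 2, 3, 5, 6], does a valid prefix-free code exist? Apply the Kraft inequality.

Kraft inequality: Σ 2^(-l_i) ≤ 1 for prefix-free code
Calculating: 2^(-1) + 2^(-2) + 2^(-3) + 2^(-5) + 2^(-6)
= 0.5 + 0.25 + 0.125 + 0.03125 + 0.015625
= 0.9219
Since 0.9219 ≤ 1, prefix-free code exists


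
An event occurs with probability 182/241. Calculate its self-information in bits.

Information content I(x) = -log₂(p(x))
I = -log₂(182/241) = -log₂(0.7552)
I = 0.4051 bits


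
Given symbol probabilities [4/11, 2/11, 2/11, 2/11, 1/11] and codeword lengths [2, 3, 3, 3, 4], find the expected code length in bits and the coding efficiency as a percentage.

Average length L = Σ p_i × l_i = 2.7273 bits
Entropy H = 2.1867 bits
Efficiency η = H/L × 100% = 80.18%


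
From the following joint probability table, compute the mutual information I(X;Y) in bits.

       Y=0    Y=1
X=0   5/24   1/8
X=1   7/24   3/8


H(X) = 0.9183, H(Y) = 1.0000, H(X,Y) = 1.8956
I(X;Y) = H(X) + H(Y) - H(X,Y) = 0.0227 bits


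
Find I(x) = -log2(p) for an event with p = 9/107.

Information content I(x) = -log₂(p(x))
I = -log₂(9/107) = -log₂(0.0841)
I = 3.5715 bits


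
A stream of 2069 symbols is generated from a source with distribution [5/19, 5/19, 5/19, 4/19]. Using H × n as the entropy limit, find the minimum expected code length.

Entropy H = 1.9938 bits/symbol
Minimum bits = H × n = 1.9938 × 2069
= 4125.12 bits


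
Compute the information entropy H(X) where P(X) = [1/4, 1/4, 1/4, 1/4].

H(X) = -Σ p(x) log₂ p(x)
  -1/4 × log₂(1/4) = 0.5000
  -1/4 × log₂(1/4) = 0.5000
  -1/4 × log₂(1/4) = 0.5000
  -1/4 × log₂(1/4) = 0.5000
H(X) = 2.0000 bits


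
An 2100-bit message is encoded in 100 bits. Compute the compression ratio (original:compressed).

Compression ratio = Original / Compressed
= 2100 / 100 = 21.00:1


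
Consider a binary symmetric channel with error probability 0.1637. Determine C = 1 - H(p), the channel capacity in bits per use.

For BSC with error probability p:
C = 1 - H(p) where H(p) is binary entropy
H(0.1637) = -0.1637 × log₂(0.1637) - 0.8363 × log₂(0.8363)
H(p) = 0.6431
C = 1 - 0.6431 = 0.3569 bits/use


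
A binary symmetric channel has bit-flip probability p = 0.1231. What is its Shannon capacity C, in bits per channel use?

For BSC with error probability p:
C = 1 - H(p) where H(p) is binary entropy
H(0.1231) = -0.1231 × log₂(0.1231) - 0.8769 × log₂(0.8769)
H(p) = 0.5382
C = 1 - 0.5382 = 0.4618 bits/use


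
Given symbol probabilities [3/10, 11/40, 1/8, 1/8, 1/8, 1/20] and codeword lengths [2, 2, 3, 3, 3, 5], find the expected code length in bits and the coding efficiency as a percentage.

Average length L = Σ p_i × l_i = 2.5250 bits
Entropy H = 2.3744 bits
Efficiency η = H/L × 100% = 94.03%


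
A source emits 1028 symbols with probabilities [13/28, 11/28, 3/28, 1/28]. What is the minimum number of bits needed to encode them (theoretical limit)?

Entropy H = 1.5604 bits/symbol
Minimum bits = H × n = 1.5604 × 1028
= 1604.11 bits


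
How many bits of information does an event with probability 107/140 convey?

Information content I(x) = -log₂(p(x))
I = -log₂(107/140) = -log₂(0.7643)
I = 0.3878 bits


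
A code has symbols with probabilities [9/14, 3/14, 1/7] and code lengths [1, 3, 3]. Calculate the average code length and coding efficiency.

Average length L = Σ p_i × l_i = 1.7143 bits
Entropy H = 1.2871 bits
Efficiency η = H/L × 100% = 75.08%


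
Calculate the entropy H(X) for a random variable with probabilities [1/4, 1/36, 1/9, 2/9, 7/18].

H(X) = -Σ p(x) log₂ p(x)
  -1/4 × log₂(1/4) = 0.5000
  -1/36 × log₂(1/36) = 0.1436
  -1/9 × log₂(1/9) = 0.3522
  -2/9 × log₂(2/9) = 0.4822
  -7/18 × log₂(7/18) = 0.5299
H(X) = 2.0079 bits


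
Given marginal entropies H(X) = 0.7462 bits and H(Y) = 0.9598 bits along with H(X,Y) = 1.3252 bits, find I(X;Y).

I(X;Y) = H(X) + H(Y) - H(X,Y)
I(X;Y) = 0.7462 + 0.9598 - 1.3252 = 0.3808 bits


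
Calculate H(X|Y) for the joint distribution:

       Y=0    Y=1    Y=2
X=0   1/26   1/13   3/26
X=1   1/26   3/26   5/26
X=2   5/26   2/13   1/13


H(X|Y) = Σ_y p(y) H(X|Y=y)
  p(Y=0) = 7/26, H(X|Y=0) = 1.1488
  p(Y=1) = 9/26, H(X|Y=1) = 1.5305
  p(Y=2) = 5/13, H(X|Y=2) = 1.4855
H(X|Y) = 0.2692×1.1488 + 0.3462×1.5305 + 0.3846×1.4855 = 1.4104 bits


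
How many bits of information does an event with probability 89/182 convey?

Information content I(x) = -log₂(p(x))
I = -log₂(89/182) = -log₂(0.4890)
I = 1.0321 bits


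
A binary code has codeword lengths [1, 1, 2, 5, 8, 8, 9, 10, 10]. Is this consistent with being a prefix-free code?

Kraft inequality: Σ 2^(-l_i) ≤ 1 for prefix-free code
Calculating: 2^(-1) + 2^(-1) + 2^(-2) + 2^(-5) + 2^(-8) + 2^(-8) + 2^(-9) + 2^(-10) + 2^(-10)
= 0.5 + 0.5 + 0.25 + 0.03125 + 0.00390625 + 0.00390625 + 0.001953125 + 0.0009765625 + 0.0009765625
= 1.2930
Since 1.2930 > 1, prefix-free code does not exist


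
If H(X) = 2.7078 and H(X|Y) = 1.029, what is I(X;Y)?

I(X;Y) = H(X) - H(X|Y)
I(X;Y) = 2.7078 - 1.029 = 1.6788 bits


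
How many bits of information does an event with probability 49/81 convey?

Information content I(x) = -log₂(p(x))
I = -log₂(49/81) = -log₂(0.6049)
I = 0.7251 bits


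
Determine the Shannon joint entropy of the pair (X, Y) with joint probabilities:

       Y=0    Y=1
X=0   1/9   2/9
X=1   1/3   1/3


H(X,Y) = -Σ p(x,y) log₂ p(x,y)
  p(0,0)=1/9: -0.1111 × log₂(0.1111) = 0.3522
  p(0,1)=2/9: -0.2222 × log₂(0.2222) = 0.4822
  p(1,0)=1/3: -0.3333 × log₂(0.3333) = 0.5283
  p(1,1)=1/3: -0.3333 × log₂(0.3333) = 0.5283
H(X,Y) = 1.8911 bits


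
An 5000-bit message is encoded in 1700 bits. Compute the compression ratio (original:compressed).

Compression ratio = Original / Compressed
= 5000 / 1700 = 2.94:1


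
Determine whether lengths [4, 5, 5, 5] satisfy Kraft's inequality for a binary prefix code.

Kraft inequality: Σ 2^(-l_i) ≤ 1 for prefix-free code
Calculating: 2^(-4) + 2^(-5) + 2^(-5) + 2^(-5)
= 0.0625 + 0.03125 + 0.03125 + 0.03125
= 0.1562
Since 0.1562 ≤ 1, prefix-free code exists


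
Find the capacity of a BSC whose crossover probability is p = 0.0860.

For BSC with error probability p:
C = 1 - H(p) where H(p) is binary entropy
H(0.0860) = -0.0860 × log₂(0.0860) - 0.9140 × log₂(0.9140)
H(p) = 0.4230
C = 1 - 0.4230 = 0.5770 bits/use


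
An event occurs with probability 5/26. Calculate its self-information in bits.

Information content I(x) = -log₂(p(x))
I = -log₂(5/26) = -log₂(0.1923)
I = 2.3785 bits


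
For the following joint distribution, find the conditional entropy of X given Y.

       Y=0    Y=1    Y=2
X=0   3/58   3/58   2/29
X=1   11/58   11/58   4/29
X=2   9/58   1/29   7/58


H(X|Y) = Σ_y p(y) H(X|Y=y)
  p(Y=0) = 23/58, H(X|Y=0) = 1.4219
  p(Y=1) = 8/29, H(X|Y=1) = 1.1995
  p(Y=2) = 19/58, H(X|Y=2) = 1.5294
H(X|Y) = 0.3966×1.4219 + 0.2759×1.1995 + 0.3276×1.5294 = 1.3958 bits


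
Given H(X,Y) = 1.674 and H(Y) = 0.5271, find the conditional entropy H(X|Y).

Chain rule: H(X,Y) = H(X|Y) + H(Y)
H(X|Y) = H(X,Y) - H(Y) = 1.674 - 0.5271 = 1.1469 bits


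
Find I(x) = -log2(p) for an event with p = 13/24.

Information content I(x) = -log₂(p(x))
I = -log₂(13/24) = -log₂(0.5417)
I = 0.8845 bits


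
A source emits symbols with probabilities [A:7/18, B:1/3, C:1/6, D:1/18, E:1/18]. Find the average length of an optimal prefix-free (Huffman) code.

Huffman tree construction:
Combine smallest probabilities repeatedly
Resulting codes:
  A: 0 (length 1)
  B: 11 (length 2)
  C: 101 (length 3)
  D: 1000 (length 4)
  E: 1001 (length 4)
Average length = Σ p(s) × length(s) = 2.0000 bits


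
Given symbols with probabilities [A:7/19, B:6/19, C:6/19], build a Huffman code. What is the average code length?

Huffman tree construction:
Combine smallest probabilities repeatedly
Resulting codes:
  A: 0 (length 1)
  B: 10 (length 2)
  C: 11 (length 2)
Average length = Σ p(s) × length(s) = 1.6316 bits


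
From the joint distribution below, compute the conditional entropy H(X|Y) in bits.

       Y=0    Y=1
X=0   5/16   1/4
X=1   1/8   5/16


H(X|Y) = Σ_y p(y) H(X|Y=y)
  p(Y=0) = 7/16, H(X|Y=0) = 0.8631
  p(Y=1) = 9/16, H(X|Y=1) = 0.9911
H(X|Y) = 0.4375×0.8631 + 0.5625×0.9911 = 0.9351 bits


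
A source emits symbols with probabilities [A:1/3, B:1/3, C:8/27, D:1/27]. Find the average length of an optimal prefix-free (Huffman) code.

Huffman tree construction:
Combine smallest probabilities repeatedly
Resulting codes:
  A: 10 (length 2)
  B: 11 (length 2)
  C: 01 (length 2)
  D: 00 (length 2)
Average length = Σ p(s) × length(s) = 2.0000 bits


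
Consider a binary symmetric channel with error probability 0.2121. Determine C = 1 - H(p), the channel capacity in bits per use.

For BSC with error probability p:
C = 1 - H(p) where H(p) is binary entropy
H(0.2121) = -0.2121 × log₂(0.2121) - 0.7879 × log₂(0.7879)
H(p) = 0.7455
C = 1 - 0.7455 = 0.2545 bits/use


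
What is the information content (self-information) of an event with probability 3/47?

Information content I(x) = -log₂(p(x))
I = -log₂(3/47) = -log₂(0.0638)
I = 3.9696 bits


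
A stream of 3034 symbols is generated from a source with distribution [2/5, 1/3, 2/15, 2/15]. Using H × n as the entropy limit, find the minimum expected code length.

Entropy H = 1.8323 bits/symbol
Minimum bits = H × n = 1.8323 × 3034
= 5559.09 bits


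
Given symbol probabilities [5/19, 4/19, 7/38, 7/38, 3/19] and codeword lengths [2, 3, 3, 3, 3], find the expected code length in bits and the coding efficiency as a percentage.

Average length L = Σ p_i × l_i = 2.7368 bits
Entropy H = 2.2997 bits
Efficiency η = H/L × 100% = 84.03%


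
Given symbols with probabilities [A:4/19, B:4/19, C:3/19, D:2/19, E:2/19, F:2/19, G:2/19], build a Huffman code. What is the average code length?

Huffman tree construction:
Combine smallest probabilities repeatedly
Resulting codes:
  A: 111 (length 3)
  B: 00 (length 2)
  C: 110 (length 3)
  D: 010 (length 3)
  E: 011 (length 3)
  F: 100 (length 3)
  G: 101 (length 3)
Average length = Σ p(s) × length(s) = 2.7895 bits


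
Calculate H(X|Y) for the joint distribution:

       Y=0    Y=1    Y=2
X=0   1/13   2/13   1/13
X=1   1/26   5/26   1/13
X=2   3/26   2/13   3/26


H(X|Y) = Σ_y p(y) H(X|Y=y)
  p(Y=0) = 3/13, H(X|Y=0) = 1.4591
  p(Y=1) = 1/2, H(X|Y=1) = 1.5766
  p(Y=2) = 7/26, H(X|Y=2) = 1.5567
H(X|Y) = 0.2308×1.4591 + 0.5000×1.5766 + 0.2692×1.5567 = 1.5441 bits


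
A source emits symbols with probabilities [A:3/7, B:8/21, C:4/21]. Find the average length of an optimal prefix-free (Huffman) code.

Huffman tree construction:
Combine smallest probabilities repeatedly
Resulting codes:
  A: 0 (length 1)
  B: 11 (length 2)
  C: 10 (length 2)
Average length = Σ p(s) × length(s) = 1.5714 bits


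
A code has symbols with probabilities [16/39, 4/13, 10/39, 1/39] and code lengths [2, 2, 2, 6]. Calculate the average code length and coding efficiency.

Average length L = Σ p_i × l_i = 2.1026 bits
Entropy H = 1.6895 bits
Efficiency η = H/L × 100% = 80.36%


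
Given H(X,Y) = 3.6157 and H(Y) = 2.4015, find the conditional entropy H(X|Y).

Chain rule: H(X,Y) = H(X|Y) + H(Y)
H(X|Y) = H(X,Y) - H(Y) = 3.6157 - 2.4015 = 1.2142 bits


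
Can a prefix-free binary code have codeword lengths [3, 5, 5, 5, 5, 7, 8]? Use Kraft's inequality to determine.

Kraft inequality: Σ 2^(-l_i) ≤ 1 for prefix-free code
Calculating: 2^(-3) + 2^(-5) + 2^(-5) + 2^(-5) + 2^(-5) + 2^(-7) + 2^(-8)
= 0.125 + 0.03125 + 0.03125 + 0.03125 + 0.03125 + 0.0078125 + 0.00390625
= 0.2617
Since 0.2617 ≤ 1, prefix-free code exists


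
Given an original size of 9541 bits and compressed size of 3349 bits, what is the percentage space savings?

Space savings = (1 - Compressed/Original) × 100%
= (1 - 3349/9541) × 100%
= 64.90%


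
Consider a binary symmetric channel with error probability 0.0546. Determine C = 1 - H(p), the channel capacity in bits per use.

For BSC with error probability p:
C = 1 - H(p) where H(p) is binary entropy
H(0.0546) = -0.0546 × log₂(0.0546) - 0.9454 × log₂(0.9454)
H(p) = 0.3056
C = 1 - 0.3056 = 0.6944 bits/use


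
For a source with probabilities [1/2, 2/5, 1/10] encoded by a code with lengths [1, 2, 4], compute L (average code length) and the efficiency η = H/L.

Average length L = Σ p_i × l_i = 1.7000 bits
Entropy H = 1.3610 bits
Efficiency η = H/L × 100% = 80.06%


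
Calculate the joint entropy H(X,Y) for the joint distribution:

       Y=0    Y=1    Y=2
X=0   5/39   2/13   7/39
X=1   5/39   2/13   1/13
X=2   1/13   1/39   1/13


H(X,Y) = -Σ p(x,y) log₂ p(x,y)
  p(0,0)=5/39: -0.1282 × log₂(0.1282) = 0.3799
  p(0,1)=2/13: -0.1538 × log₂(0.1538) = 0.4155
  p(0,2)=7/39: -0.1795 × log₂(0.1795) = 0.4448
  p(1,0)=5/39: -0.1282 × log₂(0.1282) = 0.3799
  p(1,1)=2/13: -0.1538 × log₂(0.1538) = 0.4155
  p(1,2)=1/13: -0.0769 × log₂(0.0769) = 0.2846
  p(2,0)=1/13: -0.0769 × log₂(0.0769) = 0.2846
  p(2,1)=1/39: -0.0256 × log₂(0.0256) = 0.1355
  p(2,2)=1/13: -0.0769 × log₂(0.0769) = 0.2846
H(X,Y) = 3.0250 bits


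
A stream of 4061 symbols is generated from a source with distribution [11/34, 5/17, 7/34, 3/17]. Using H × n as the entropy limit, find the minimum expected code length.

Entropy H = 1.9570 bits/symbol
Minimum bits = H × n = 1.9570 × 4061
= 7947.55 bits


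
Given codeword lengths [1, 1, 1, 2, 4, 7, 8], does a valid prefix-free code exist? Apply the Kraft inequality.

Kraft inequality: Σ 2^(-l_i) ≤ 1 for prefix-free code
Calculating: 2^(-1) + 2^(-1) + 2^(-1) + 2^(-2) + 2^(-4) + 2^(-7) + 2^(-8)
= 0.5 + 0.5 + 0.5 + 0.25 + 0.0625 + 0.0078125 + 0.00390625
= 1.8242
Since 1.8242 > 1, prefix-free code does not exist


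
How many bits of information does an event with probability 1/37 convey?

Information content I(x) = -log₂(p(x))
I = -log₂(1/37) = -log₂(0.0270)
I = 5.2095 bits


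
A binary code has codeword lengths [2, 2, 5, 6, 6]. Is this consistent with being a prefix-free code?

Kraft inequality: Σ 2^(-l_i) ≤ 1 for prefix-free code
Calculating: 2^(-2) + 2^(-2) + 2^(-5) + 2^(-6) + 2^(-6)
= 0.25 + 0.25 + 0.03125 + 0.015625 + 0.015625
= 0.5625
Since 0.5625 ≤ 1, prefix-free code exists


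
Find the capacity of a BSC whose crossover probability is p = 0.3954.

For BSC with error probability p:
C = 1 - H(p) where H(p) is binary entropy
H(0.3954) = -0.3954 × log₂(0.3954) - 0.6046 × log₂(0.6046)
H(p) = 0.9682
C = 1 - 0.9682 = 0.0318 bits/use


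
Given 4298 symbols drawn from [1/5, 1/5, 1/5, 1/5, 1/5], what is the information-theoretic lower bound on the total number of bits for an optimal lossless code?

Entropy H = 2.3219 bits/symbol
Minimum bits = H × n = 2.3219 × 4298
= 9979.65 bits


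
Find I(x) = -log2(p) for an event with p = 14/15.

Information content I(x) = -log₂(p(x))
I = -log₂(14/15) = -log₂(0.9333)
I = 0.0995 bits


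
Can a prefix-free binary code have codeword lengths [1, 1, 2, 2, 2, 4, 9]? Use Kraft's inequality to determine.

Kraft inequality: Σ 2^(-l_i) ≤ 1 for prefix-free code
Calculating: 2^(-1) + 2^(-1) + 2^(-2) + 2^(-2) + 2^(-2) + 2^(-4) + 2^(-9)
= 0.5 + 0.5 + 0.25 + 0.25 + 0.25 + 0.0625 + 0.001953125
= 1.8145
Since 1.8145 > 1, prefix-free code does not exist


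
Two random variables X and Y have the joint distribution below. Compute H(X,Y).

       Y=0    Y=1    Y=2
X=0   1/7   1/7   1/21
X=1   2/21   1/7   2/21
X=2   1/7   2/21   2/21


H(X,Y) = -Σ p(x,y) log₂ p(x,y)
  p(0,0)=1/7: -0.1429 × log₂(0.1429) = 0.4011
  p(0,1)=1/7: -0.1429 × log₂(0.1429) = 0.4011
  p(0,2)=1/21: -0.0476 × log₂(0.0476) = 0.2092
  p(1,0)=2/21: -0.0952 × log₂(0.0952) = 0.3231
  p(1,1)=1/7: -0.1429 × log₂(0.1429) = 0.4011
  p(1,2)=2/21: -0.0952 × log₂(0.0952) = 0.3231
  p(2,0)=1/7: -0.1429 × log₂(0.1429) = 0.4011
  p(2,1)=2/21: -0.0952 × log₂(0.0952) = 0.3231
  p(2,2)=2/21: -0.0952 × log₂(0.0952) = 0.3231
H(X,Y) = 3.1057 bits


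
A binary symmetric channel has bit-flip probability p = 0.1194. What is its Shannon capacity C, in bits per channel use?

For BSC with error probability p:
C = 1 - H(p) where H(p) is binary entropy
H(0.1194) = -0.1194 × log₂(0.1194) - 0.8806 × log₂(0.8806)
H(p) = 0.5276
C = 1 - 0.5276 = 0.4724 bits/use


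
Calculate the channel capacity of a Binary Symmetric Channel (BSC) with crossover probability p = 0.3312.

For BSC with error probability p:
C = 1 - H(p) where H(p) is binary entropy
H(0.3312) = -0.3312 × log₂(0.3312) - 0.6688 × log₂(0.6688)
H(p) = 0.9161
C = 1 - 0.9161 = 0.0839 bits/use


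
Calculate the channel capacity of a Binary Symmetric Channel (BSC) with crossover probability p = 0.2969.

For BSC with error probability p:
C = 1 - H(p) where H(p) is binary entropy
H(0.2969) = -0.2969 × log₂(0.2969) - 0.7031 × log₂(0.7031)
H(p) = 0.8775
C = 1 - 0.8775 = 0.1225 bits/use


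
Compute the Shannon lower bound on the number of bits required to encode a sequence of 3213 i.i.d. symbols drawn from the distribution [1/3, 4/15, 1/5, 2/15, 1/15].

Entropy H = 2.1493 bits/symbol
Minimum bits = H × n = 2.1493 × 3213
= 6905.56 bits


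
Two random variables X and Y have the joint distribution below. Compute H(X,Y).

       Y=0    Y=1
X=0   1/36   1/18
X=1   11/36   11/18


H(X,Y) = -Σ p(x,y) log₂ p(x,y)
  p(0,0)=1/36: -0.0278 × log₂(0.0278) = 0.1436
  p(0,1)=1/18: -0.0556 × log₂(0.0556) = 0.2317
  p(1,0)=11/36: -0.3056 × log₂(0.3056) = 0.5227
  p(1,1)=11/18: -0.6111 × log₂(0.6111) = 0.4342
H(X,Y) = 1.3321 bits


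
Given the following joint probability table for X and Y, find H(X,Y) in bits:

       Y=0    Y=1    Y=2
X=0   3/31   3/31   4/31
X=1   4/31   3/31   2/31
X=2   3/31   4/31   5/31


H(X,Y) = -Σ p(x,y) log₂ p(x,y)
  p(0,0)=3/31: -0.0968 × log₂(0.0968) = 0.3261
  p(0,1)=3/31: -0.0968 × log₂(0.0968) = 0.3261
  p(0,2)=4/31: -0.1290 × log₂(0.1290) = 0.3812
  p(1,0)=4/31: -0.1290 × log₂(0.1290) = 0.3812
  p(1,1)=3/31: -0.0968 × log₂(0.0968) = 0.3261
  p(1,2)=2/31: -0.0645 × log₂(0.0645) = 0.2551
  p(2,0)=3/31: -0.0968 × log₂(0.0968) = 0.3261
  p(2,1)=4/31: -0.1290 × log₂(0.1290) = 0.3812
  p(2,2)=5/31: -0.1613 × log₂(0.1613) = 0.4246
H(X,Y) = 3.1274 bits


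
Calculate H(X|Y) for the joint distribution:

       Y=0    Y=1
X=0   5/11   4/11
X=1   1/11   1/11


H(X|Y) = Σ_y p(y) H(X|Y=y)
  p(Y=0) = 6/11, H(X|Y=0) = 0.6500
  p(Y=1) = 5/11, H(X|Y=1) = 0.7219
H(X|Y) = 0.5455×0.6500 + 0.4545×0.7219 = 0.6827 bits


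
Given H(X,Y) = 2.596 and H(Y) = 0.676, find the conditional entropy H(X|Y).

Chain rule: H(X,Y) = H(X|Y) + H(Y)
H(X|Y) = H(X,Y) - H(Y) = 2.596 - 0.676 = 1.92 bits


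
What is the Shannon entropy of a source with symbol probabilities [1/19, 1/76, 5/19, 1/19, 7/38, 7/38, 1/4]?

H(X) = -Σ p(x) log₂ p(x)
  -1/19 × log₂(1/19) = 0.2236
  -1/76 × log₂(1/76) = 0.0822
  -5/19 × log₂(5/19) = 0.5068
  -1/19 × log₂(1/19) = 0.2236
  -7/38 × log₂(7/38) = 0.4496
  -7/38 × log₂(7/38) = 0.4496
  -1/4 × log₂(1/4) = 0.5000
H(X) = 2.4354 bits


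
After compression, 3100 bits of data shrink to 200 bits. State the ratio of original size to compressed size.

Compression ratio = Original / Compressed
= 3100 / 200 = 15.50:1


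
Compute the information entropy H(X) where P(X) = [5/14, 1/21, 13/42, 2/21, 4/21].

H(X) = -Σ p(x) log₂ p(x)
  -5/14 × log₂(5/14) = 0.5305
  -1/21 × log₂(1/21) = 0.2092
  -13/42 × log₂(13/42) = 0.5237
  -2/21 × log₂(2/21) = 0.3231
  -4/21 × log₂(4/21) = 0.4557
H(X) = 2.0421 bits


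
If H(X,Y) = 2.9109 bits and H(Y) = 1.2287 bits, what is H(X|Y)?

Chain rule: H(X,Y) = H(X|Y) + H(Y)
H(X|Y) = H(X,Y) - H(Y) = 2.9109 - 1.2287 = 1.6822 bits


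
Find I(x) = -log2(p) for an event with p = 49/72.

Information content I(x) = -log₂(p(x))
I = -log₂(49/72) = -log₂(0.6806)
I = 0.5552 bits


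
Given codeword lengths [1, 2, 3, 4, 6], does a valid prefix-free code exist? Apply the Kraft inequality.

Kraft inequality: Σ 2^(-l_i) ≤ 1 for prefix-free code
Calculating: 2^(-1) + 2^(-2) + 2^(-3) + 2^(-4) + 2^(-6)
= 0.5 + 0.25 + 0.125 + 0.0625 + 0.015625
= 0.9531
Since 0.9531 ≤ 1, prefix-free code exists


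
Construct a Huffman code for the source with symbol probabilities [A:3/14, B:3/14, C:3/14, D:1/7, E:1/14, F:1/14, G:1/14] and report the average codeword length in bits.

Huffman tree construction:
Combine smallest probabilities repeatedly
Resulting codes:
  A: 111 (length 3)
  B: 00 (length 2)
  C: 01 (length 2)
  D: 101 (length 3)
  E: 1100 (length 4)
  F: 1101 (length 4)
  G: 100 (length 3)
Average length = Σ p(s) × length(s) = 2.7143 bits


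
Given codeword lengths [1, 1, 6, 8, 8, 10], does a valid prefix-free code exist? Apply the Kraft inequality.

Kraft inequality: Σ 2^(-l_i) ≤ 1 for prefix-free code
Calculating: 2^(-1) + 2^(-1) + 2^(-6) + 2^(-8) + 2^(-8) + 2^(-10)
= 0.5 + 0.5 + 0.015625 + 0.00390625 + 0.00390625 + 0.0009765625
= 1.0244
Since 1.0244 > 1, prefix-free code does not exist


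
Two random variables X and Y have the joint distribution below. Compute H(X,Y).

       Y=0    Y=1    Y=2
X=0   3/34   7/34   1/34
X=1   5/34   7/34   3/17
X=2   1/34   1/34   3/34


H(X,Y) = -Σ p(x,y) log₂ p(x,y)
  p(0,0)=3/34: -0.0882 × log₂(0.0882) = 0.3090
  p(0,1)=7/34: -0.2059 × log₂(0.2059) = 0.4694
  p(0,2)=1/34: -0.0294 × log₂(0.0294) = 0.1496
  p(1,0)=5/34: -0.1471 × log₂(0.1471) = 0.4067
  p(1,1)=7/34: -0.2059 × log₂(0.2059) = 0.4694
  p(1,2)=3/17: -0.1765 × log₂(0.1765) = 0.4416
  p(2,0)=1/34: -0.0294 × log₂(0.0294) = 0.1496
  p(2,1)=1/34: -0.0294 × log₂(0.0294) = 0.1496
  p(2,2)=3/34: -0.0882 × log₂(0.0882) = 0.3090
H(X,Y) = 2.8542 bits


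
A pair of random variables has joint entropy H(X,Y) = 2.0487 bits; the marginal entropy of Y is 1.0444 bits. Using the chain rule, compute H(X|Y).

Chain rule: H(X,Y) = H(X|Y) + H(Y)
H(X|Y) = H(X,Y) - H(Y) = 2.0487 - 1.0444 = 1.0043 bits


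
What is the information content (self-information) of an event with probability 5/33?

Information content I(x) = -log₂(p(x))
I = -log₂(5/33) = -log₂(0.1515)
I = 2.7225 bits


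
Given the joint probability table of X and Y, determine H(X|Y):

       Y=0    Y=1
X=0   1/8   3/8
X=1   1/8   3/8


H(X|Y) = Σ_y p(y) H(X|Y=y)
  p(Y=0) = 1/4, H(X|Y=0) = 1.0000
  p(Y=1) = 3/4, H(X|Y=1) = 1.0000
H(X|Y) = 0.2500×1.0000 + 0.7500×1.0000 = 1.0000 bits


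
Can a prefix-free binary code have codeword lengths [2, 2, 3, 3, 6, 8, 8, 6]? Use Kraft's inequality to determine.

Kraft inequality: Σ 2^(-l_i) ≤ 1 for prefix-free code
Calculating: 2^(-2) + 2^(-2) + 2^(-3) + 2^(-3) + 2^(-6) + 2^(-8) + 2^(-8) + 2^(-6)
= 0.25 + 0.25 + 0.125 + 0.125 + 0.015625 + 0.00390625 + 0.00390625 + 0.015625
= 0.7891
Since 0.7891 ≤ 1, prefix-free code exists


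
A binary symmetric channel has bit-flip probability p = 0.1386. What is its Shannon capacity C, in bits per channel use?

For BSC with error probability p:
C = 1 - H(p) where H(p) is binary entropy
H(0.1386) = -0.1386 × log₂(0.1386) - 0.8614 × log₂(0.8614)
H(p) = 0.5806
C = 1 - 0.5806 = 0.4194 bits/use


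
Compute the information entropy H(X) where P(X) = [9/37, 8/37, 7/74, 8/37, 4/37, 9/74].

H(X) = -Σ p(x) log₂ p(x)
  -9/37 × log₂(9/37) = 0.4961
  -8/37 × log₂(8/37) = 0.4777
  -7/74 × log₂(7/74) = 0.3218
  -8/37 × log₂(8/37) = 0.4777
  -4/37 × log₂(4/37) = 0.3470
  -9/74 × log₂(9/74) = 0.3697
H(X) = 2.4900 bits


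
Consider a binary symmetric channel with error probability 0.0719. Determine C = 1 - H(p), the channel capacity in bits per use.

For BSC with error probability p:
C = 1 - H(p) where H(p) is binary entropy
H(0.0719) = -0.0719 × log₂(0.0719) - 0.9281 × log₂(0.9281)
H(p) = 0.3730
C = 1 - 0.3730 = 0.6270 bits/use


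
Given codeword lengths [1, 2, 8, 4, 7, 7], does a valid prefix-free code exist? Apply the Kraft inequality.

Kraft inequality: Σ 2^(-l_i) ≤ 1 for prefix-free code
Calculating: 2^(-1) + 2^(-2) + 2^(-8) + 2^(-4) + 2^(-7) + 2^(-7)
= 0.5 + 0.25 + 0.00390625 + 0.0625 + 0.0078125 + 0.0078125
= 0.8320
Since 0.8320 ≤ 1, prefix-free code exists


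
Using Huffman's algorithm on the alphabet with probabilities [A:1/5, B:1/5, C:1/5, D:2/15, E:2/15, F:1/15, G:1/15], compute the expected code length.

Huffman tree construction:
Combine smallest probabilities repeatedly
Resulting codes:
  A: 111 (length 3)
  B: 00 (length 2)
  C: 01 (length 2)
  D: 100 (length 3)
  E: 101 (length 3)
  F: 1100 (length 4)
  G: 1101 (length 4)
Average length = Σ p(s) × length(s) = 2.7333 bits


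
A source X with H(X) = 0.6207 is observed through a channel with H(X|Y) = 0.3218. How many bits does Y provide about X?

I(X;Y) = H(X) - H(X|Y)
I(X;Y) = 0.6207 - 0.3218 = 0.2989 bits


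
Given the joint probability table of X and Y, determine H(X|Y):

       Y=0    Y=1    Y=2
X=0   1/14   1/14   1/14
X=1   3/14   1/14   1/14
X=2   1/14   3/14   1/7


H(X|Y) = Σ_y p(y) H(X|Y=y)
  p(Y=0) = 5/14, H(X|Y=0) = 1.3710
  p(Y=1) = 5/14, H(X|Y=1) = 1.3710
  p(Y=2) = 2/7, H(X|Y=2) = 1.5000
H(X|Y) = 0.3571×1.3710 + 0.3571×1.3710 + 0.2857×1.5000 = 1.4078 bits


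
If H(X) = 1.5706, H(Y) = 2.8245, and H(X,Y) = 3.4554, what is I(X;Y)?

I(X;Y) = H(X) + H(Y) - H(X,Y)
I(X;Y) = 1.5706 + 2.8245 - 3.4554 = 0.9397 bits


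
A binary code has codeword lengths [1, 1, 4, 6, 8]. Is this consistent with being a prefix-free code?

Kraft inequality: Σ 2^(-l_i) ≤ 1 for prefix-free code
Calculating: 2^(-1) + 2^(-1) + 2^(-4) + 2^(-6) + 2^(-8)
= 0.5 + 0.5 + 0.0625 + 0.015625 + 0.00390625
= 1.0820
Since 1.0820 > 1, prefix-free code does not exist


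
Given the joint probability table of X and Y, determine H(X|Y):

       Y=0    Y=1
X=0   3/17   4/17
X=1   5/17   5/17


H(X|Y) = Σ_y p(y) H(X|Y=y)
  p(Y=0) = 8/17, H(X|Y=0) = 0.9544
  p(Y=1) = 9/17, H(X|Y=1) = 0.9911
H(X|Y) = 0.4706×0.9544 + 0.5294×0.9911 = 0.9738 bits


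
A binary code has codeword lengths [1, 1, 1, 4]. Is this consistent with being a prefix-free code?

Kraft inequality: Σ 2^(-l_i) ≤ 1 for prefix-free code
Calculating: 2^(-1) + 2^(-1) + 2^(-1) + 2^(-4)
= 0.5 + 0.5 + 0.5 + 0.0625
= 1.5625
Since 1.5625 > 1, prefix-free code does not exist


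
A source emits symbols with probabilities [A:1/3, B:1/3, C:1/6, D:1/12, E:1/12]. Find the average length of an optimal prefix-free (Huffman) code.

Huffman tree construction:
Combine smallest probabilities repeatedly
Resulting codes:
  A: 10 (length 2)
  B: 11 (length 2)
  C: 00 (length 2)
  D: 010 (length 3)
  E: 011 (length 3)
Average length = Σ p(s) × length(s) = 2.1667 bits


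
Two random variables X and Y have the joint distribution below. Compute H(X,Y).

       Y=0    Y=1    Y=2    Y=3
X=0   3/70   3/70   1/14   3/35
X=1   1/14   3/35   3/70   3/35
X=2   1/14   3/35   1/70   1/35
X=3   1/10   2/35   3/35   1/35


H(X,Y) = -Σ p(x,y) log₂ p(x,y)
  p(0,0)=3/70: -0.0429 × log₂(0.0429) = 0.1948
  p(0,1)=3/70: -0.0429 × log₂(0.0429) = 0.1948
  p(0,2)=1/14: -0.0714 × log₂(0.0714) = 0.2720
  p(0,3)=3/35: -0.0857 × log₂(0.0857) = 0.3038
  p(1,0)=1/14: -0.0714 × log₂(0.0714) = 0.2720
  p(1,1)=3/35: -0.0857 × log₂(0.0857) = 0.3038
  p(1,2)=3/70: -0.0429 × log₂(0.0429) = 0.1948
  p(1,3)=3/35: -0.0857 × log₂(0.0857) = 0.3038
  p(2,0)=1/14: -0.0714 × log₂(0.0714) = 0.2720
  p(2,1)=3/35: -0.0857 × log₂(0.0857) = 0.3038
  p(2,2)=1/70: -0.0143 × log₂(0.0143) = 0.0876
  p(2,3)=1/35: -0.0286 × log₂(0.0286) = 0.1466
  p(3,0)=1/10: -0.1000 × log₂(0.1000) = 0.3322
  p(3,1)=2/35: -0.0571 × log₂(0.0571) = 0.2360
  p(3,2)=3/35: -0.0857 × log₂(0.0857) = 0.3038
  p(3,3)=1/35: -0.0286 × log₂(0.0286) = 0.1466
H(X,Y) = 3.8679 bits


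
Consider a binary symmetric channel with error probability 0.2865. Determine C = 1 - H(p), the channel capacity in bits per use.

For BSC with error probability p:
C = 1 - H(p) where H(p) is binary entropy
H(0.2865) = -0.2865 × log₂(0.2865) - 0.7135 × log₂(0.7135)
H(p) = 0.8642
C = 1 - 0.8642 = 0.1358 bits/use


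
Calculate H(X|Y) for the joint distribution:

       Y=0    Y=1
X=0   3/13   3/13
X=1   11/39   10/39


H(X|Y) = Σ_y p(y) H(X|Y=y)
  p(Y=0) = 20/39, H(X|Y=0) = 0.9928
  p(Y=1) = 19/39, H(X|Y=1) = 0.9980
H(X|Y) = 0.5128×0.9928 + 0.4872×0.9980 = 0.9953 bits


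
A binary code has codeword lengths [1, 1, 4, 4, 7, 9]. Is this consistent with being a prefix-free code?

Kraft inequality: Σ 2^(-l_i) ≤ 1 for prefix-free code
Calculating: 2^(-1) + 2^(-1) + 2^(-4) + 2^(-4) + 2^(-7) + 2^(-9)
= 0.5 + 0.5 + 0.0625 + 0.0625 + 0.0078125 + 0.001953125
= 1.1348
Since 1.1348 > 1, prefix-free code does not exist


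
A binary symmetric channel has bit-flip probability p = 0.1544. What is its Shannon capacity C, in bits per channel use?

For BSC with error probability p:
C = 1 - H(p) where H(p) is binary entropy
H(0.1544) = -0.1544 × log₂(0.1544) - 0.8456 × log₂(0.8456)
H(p) = 0.6207
C = 1 - 0.6207 = 0.3793 bits/use


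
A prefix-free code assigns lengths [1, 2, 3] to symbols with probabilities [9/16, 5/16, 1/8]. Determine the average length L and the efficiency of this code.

Average length L = Σ p_i × l_i = 1.5625 bits
Entropy H = 1.3663 bits
Efficiency η = H/L × 100% = 87.44%


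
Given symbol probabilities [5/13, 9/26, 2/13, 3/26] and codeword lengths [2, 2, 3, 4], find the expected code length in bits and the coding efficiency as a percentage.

Average length L = Σ p_i × l_i = 2.3846 bits
Entropy H = 1.8349 bits
Efficiency η = H/L × 100% = 76.95%


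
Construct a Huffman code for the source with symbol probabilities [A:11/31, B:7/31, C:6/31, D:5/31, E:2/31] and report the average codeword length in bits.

Huffman tree construction:
Combine smallest probabilities repeatedly
Resulting codes:
  A: 11 (length 2)
  B: 01 (length 2)
  C: 00 (length 2)
  D: 101 (length 3)
  E: 100 (length 3)
Average length = Σ p(s) × length(s) = 2.2258 bits


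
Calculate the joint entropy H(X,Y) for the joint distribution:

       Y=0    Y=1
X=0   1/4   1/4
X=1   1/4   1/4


H(X,Y) = -Σ p(x,y) log₂ p(x,y)
  p(0,0)=1/4: -0.2500 × log₂(0.2500) = 0.5000
  p(0,1)=1/4: -0.2500 × log₂(0.2500) = 0.5000
  p(1,0)=1/4: -0.2500 × log₂(0.2500) = 0.5000
  p(1,1)=1/4: -0.2500 × log₂(0.2500) = 0.5000
H(X,Y) = 2.0000 bits


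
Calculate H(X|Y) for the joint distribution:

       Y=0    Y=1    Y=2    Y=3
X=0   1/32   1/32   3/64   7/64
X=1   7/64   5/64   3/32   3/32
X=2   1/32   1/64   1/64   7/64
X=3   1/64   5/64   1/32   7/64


H(X|Y) = Σ_y p(y) H(X|Y=y)
  p(Y=0) = 3/16, H(X|Y=0) = 1.6140
  p(Y=1) = 13/64, H(X|Y=1) = 1.7605
  p(Y=2) = 3/16, H(X|Y=2) = 1.7296
  p(Y=3) = 27/64, H(X|Y=3) = 1.9970
H(X|Y) = 0.1875×1.6140 + 0.2031×1.7605 + 0.1875×1.7296 + 0.4219×1.9970 = 1.8270 bits


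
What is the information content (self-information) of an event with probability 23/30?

Information content I(x) = -log₂(p(x))
I = -log₂(23/30) = -log₂(0.7667)
I = 0.3833 bits


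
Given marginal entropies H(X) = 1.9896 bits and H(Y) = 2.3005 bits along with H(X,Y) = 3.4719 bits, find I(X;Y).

I(X;Y) = H(X) + H(Y) - H(X,Y)
I(X;Y) = 1.9896 + 2.3005 - 3.4719 = 0.8182 bits


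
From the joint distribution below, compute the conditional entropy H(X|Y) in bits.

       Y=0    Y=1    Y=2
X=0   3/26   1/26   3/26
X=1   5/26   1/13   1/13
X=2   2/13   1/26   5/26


H(X|Y) = Σ_y p(y) H(X|Y=y)
  p(Y=0) = 6/13, H(X|Y=0) = 1.5546
  p(Y=1) = 2/13, H(X|Y=1) = 1.5000
  p(Y=2) = 5/13, H(X|Y=2) = 1.4855
H(X|Y) = 0.4615×1.5546 + 0.1538×1.5000 + 0.3846×1.4855 = 1.5196 bits


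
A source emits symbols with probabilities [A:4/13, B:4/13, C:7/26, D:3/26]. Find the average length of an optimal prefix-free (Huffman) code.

Huffman tree construction:
Combine smallest probabilities repeatedly
Resulting codes:
  A: 10 (length 2)
  B: 11 (length 2)
  C: 01 (length 2)
  D: 00 (length 2)
Average length = Σ p(s) × length(s) = 2.0000 bits


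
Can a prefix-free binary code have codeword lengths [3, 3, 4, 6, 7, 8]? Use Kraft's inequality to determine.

Kraft inequality: Σ 2^(-l_i) ≤ 1 for prefix-free code
Calculating: 2^(-3) + 2^(-3) + 2^(-4) + 2^(-6) + 2^(-7) + 2^(-8)
= 0.125 + 0.125 + 0.0625 + 0.015625 + 0.0078125 + 0.00390625
= 0.3398
Since 0.3398 ≤ 1, prefix-free code exists


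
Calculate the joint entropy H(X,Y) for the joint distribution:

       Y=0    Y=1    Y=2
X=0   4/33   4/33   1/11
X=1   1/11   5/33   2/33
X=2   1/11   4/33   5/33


H(X,Y) = -Σ p(x,y) log₂ p(x,y)
  p(0,0)=4/33: -0.1212 × log₂(0.1212) = 0.3690
  p(0,1)=4/33: -0.1212 × log₂(0.1212) = 0.3690
  p(0,2)=1/11: -0.0909 × log₂(0.0909) = 0.3145
  p(1,0)=1/11: -0.0909 × log₂(0.0909) = 0.3145
  p(1,1)=5/33: -0.1515 × log₂(0.1515) = 0.4125
  p(1,2)=2/33: -0.0606 × log₂(0.0606) = 0.2451
  p(2,0)=1/11: -0.0909 × log₂(0.0909) = 0.3145
  p(2,1)=4/33: -0.1212 × log₂(0.1212) = 0.3690
  p(2,2)=5/33: -0.1515 × log₂(0.1515) = 0.4125
H(X,Y) = 3.1206 bits
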